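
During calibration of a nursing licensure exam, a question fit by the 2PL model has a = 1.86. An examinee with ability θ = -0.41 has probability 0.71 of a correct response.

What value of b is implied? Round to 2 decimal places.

P(θ) = 1 / (1 + exp(−a(θ − b)))
logit(0.71) = ln(0.71/0.29) = 0.8954
b = θ − logit/(a) = -0.41 − 0.8954/1.8600 = -0.8914

-0.89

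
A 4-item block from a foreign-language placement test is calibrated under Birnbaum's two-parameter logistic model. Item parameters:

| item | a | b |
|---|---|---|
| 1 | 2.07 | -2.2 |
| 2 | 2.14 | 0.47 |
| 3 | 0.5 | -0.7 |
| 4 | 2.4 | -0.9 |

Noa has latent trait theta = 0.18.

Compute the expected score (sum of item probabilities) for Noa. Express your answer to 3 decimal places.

2.881

P(theta) = 1 / (1 + exp(−a(theta − b)))
P_1 = 1/(1+e^{-4.9266}) = 0.9928
P_2 = 1/(1+e^{0.6206}) = 0.3496
P_3 = 1/(1+e^{-0.4400}) = 0.6083
P_4 = 1/(1+e^{-2.5920}) = 0.9303
E[score] = 0.9928 + 0.3496 + 0.6083 + 0.9303 = 2.8811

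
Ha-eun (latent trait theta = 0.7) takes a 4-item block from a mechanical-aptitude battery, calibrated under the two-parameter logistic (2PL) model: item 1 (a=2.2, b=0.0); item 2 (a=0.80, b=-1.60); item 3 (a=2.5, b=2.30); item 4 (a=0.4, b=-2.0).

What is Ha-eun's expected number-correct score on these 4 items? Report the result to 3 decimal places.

P(theta) = 1 / (1 + exp(−a(theta − b)))
P_1 = 1/(1+e^{-1.5400}) = 0.8235
P_2 = 1/(1+e^{-1.8400}) = 0.8629
P_3 = 1/(1+e^{4.0000}) = 0.0180
P_4 = 1/(1+e^{-1.0800}) = 0.7465
E[score] = 0.8235 + 0.8629 + 0.0180 + 0.7465 = 2.4509

2.451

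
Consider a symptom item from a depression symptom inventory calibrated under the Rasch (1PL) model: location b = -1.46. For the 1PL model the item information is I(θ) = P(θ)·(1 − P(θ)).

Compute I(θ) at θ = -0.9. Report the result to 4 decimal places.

0.2314

P = 1/(1+e^{-0.5600}) = 0.6365
P(1−P) = 0.6365 × 0.3635 = 0.2314
I = P(1−P) = 0.23138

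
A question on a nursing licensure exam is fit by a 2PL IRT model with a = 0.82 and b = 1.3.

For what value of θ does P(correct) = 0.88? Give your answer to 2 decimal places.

3.73

P(θ) = 1 / (1 + exp(−a(θ − b)))
logit = ln(0.8800/0.1200) = 1.9924
θ = b + logit/(a) = 1.3 + 1.9924/0.8200 = 3.7298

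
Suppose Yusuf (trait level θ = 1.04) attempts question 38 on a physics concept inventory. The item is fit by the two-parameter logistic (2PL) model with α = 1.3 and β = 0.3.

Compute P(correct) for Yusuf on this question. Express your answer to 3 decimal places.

P(θ) = 1 / (1 + exp(−α(θ − β)))
Exponent: 1.3 × (1.04 − 0.3) = 0.9620
1/(1 + e^{-0.9620}) = 0.7235

0.724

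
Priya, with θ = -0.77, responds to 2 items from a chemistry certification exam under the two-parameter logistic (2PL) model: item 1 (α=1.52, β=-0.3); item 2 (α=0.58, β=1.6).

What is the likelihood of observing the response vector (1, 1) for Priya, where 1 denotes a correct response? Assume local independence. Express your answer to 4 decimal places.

P(θ) = 1 / (1 + exp(−α(θ − β)))
P_1 = 1/(1+e^{0.7144}) = 0.3286
P_2 = 1/(1+e^{1.3746}) = 0.2019
L = P_1 × P_2 = 0.3286 × 0.2019 = 0.06634

0.0663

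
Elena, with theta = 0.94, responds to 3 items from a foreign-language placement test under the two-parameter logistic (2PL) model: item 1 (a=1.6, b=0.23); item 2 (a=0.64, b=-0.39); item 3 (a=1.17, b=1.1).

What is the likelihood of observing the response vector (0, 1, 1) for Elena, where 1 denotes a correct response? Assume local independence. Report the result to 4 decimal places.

0.0772

P(theta) = 1 / (1 + exp(−a(theta − b)))
P_1 = 1/(1+e^{-1.1360}) = 0.7569
P_2 = 1/(1+e^{-0.8512}) = 0.7008
P_3 = 1/(1+e^{0.1872}) = 0.4533
L = (1−P_1) × P_2 × P_3 = 0.2431 × 0.7008 × 0.4533 = 0.07722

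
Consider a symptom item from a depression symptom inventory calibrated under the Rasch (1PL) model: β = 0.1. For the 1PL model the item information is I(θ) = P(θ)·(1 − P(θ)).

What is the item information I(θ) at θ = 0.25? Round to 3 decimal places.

P = 1/(1+e^{-0.1500}) = 0.5374
P(1−P) = 0.5374 × 0.4626 = 0.2486
I = P(1−P) = 0.24860

0.249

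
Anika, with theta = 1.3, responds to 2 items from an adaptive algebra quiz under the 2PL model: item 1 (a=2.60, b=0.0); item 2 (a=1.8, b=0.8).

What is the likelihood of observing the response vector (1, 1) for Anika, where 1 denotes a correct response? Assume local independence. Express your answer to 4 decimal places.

P(theta) = 1 / (1 + exp(−a(theta − b)))
P_1 = 1/(1+e^{-3.3800}) = 0.9671
P_2 = 1/(1+e^{-0.9000}) = 0.7109
L = P_1 × P_2 = 0.9671 × 0.7109 = 0.68754

0.6875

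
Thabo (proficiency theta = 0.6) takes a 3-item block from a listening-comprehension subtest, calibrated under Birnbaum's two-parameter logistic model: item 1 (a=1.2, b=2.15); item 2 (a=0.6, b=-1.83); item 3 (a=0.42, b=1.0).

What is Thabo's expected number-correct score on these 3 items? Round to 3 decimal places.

P(theta) = 1 / (1 + exp(−a(theta − b)))
P_1 = 1/(1+e^{1.8600}) = 0.1347
P_2 = 1/(1+e^{-1.4580}) = 0.8112
P_3 = 1/(1+e^{0.1680}) = 0.4581
E[score] = 0.1347 + 0.8112 + 0.4581 = 1.4040

1.404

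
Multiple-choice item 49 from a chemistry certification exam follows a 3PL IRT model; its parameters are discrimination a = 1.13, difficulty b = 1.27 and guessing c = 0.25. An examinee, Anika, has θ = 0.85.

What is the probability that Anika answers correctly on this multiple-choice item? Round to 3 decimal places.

0.538

P(θ) = c + (1 − c) · 1 / (1 + exp(−a(θ − b)))
Exponent: 1.13 × (0.85 − 1.27) = -0.4746
1/(1 + e^{0.4746}) = 0.3835
P = 0.25 + 0.75 × 0.3835 = 0.5376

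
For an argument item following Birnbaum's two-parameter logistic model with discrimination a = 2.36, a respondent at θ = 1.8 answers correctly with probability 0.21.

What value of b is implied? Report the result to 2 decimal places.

2.36

P(θ) = 1 / (1 + exp(−a(θ − b)))
logit(0.21) = ln(0.21/0.79) = -1.3249
b = θ − logit/(a) = 1.8 − (-1.3249)/2.3600 = 2.3614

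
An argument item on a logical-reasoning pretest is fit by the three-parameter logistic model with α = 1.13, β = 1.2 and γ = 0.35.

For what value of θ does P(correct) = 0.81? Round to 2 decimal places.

1.98

P(θ) = γ + (1 − γ) · 1 / (1 + exp(−α(θ − β)))
Remove guessing floor: (0.81 − 0.35)/(1 − 0.35) = 0.7077
logit = ln(0.7077/0.2923) = 0.8842
θ = β + logit/(α) = 1.2 + 0.8842/1.1300 = 1.9825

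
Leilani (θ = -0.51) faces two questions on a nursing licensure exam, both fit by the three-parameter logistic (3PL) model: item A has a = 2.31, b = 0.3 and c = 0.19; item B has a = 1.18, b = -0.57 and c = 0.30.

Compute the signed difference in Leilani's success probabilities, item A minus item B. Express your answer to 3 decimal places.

-0.364

P(θ) = c + (1 − c) · 1 / (1 + exp(−a(θ − b)))
P_A = 0.2981
P_B = 0.6624
P_A − P_B = -0.3643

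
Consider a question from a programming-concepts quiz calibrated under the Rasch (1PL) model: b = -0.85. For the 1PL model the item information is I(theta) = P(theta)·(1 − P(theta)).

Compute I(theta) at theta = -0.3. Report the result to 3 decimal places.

0.232

P = 1/(1+e^{-0.5500}) = 0.6341
P(1−P) = 0.6341 × 0.3659 = 0.2320
I = P(1−P) = 0.23201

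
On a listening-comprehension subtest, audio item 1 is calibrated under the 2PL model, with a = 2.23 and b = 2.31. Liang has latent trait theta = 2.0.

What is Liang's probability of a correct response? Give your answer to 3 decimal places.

P(theta) = 1 / (1 + exp(−a(theta − b)))
Exponent: 2.23 × (2.0 − 2.31) = -0.6913
1/(1 + e^{0.6913}) = 0.3337

0.334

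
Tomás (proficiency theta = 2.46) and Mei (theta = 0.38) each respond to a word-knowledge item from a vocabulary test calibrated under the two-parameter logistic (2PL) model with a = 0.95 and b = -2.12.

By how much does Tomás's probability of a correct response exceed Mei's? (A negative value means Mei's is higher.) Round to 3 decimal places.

0.072

P(theta) = 1 / (1 + exp(−a(theta − b)))
P(Tomás) = 0.9873  [exponent 4.3510]
P(Mei) = 0.9149  [exponent 2.3750]
Difference = 0.9873 − 0.9149 = 0.0724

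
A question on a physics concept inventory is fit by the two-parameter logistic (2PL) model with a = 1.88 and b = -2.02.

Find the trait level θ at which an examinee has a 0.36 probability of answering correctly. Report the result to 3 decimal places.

P(θ) = 1 / (1 + exp(−a(θ − b)))
logit = ln(0.3600/0.6400) = -0.5754
θ = b + logit/(a) = -2.02 + (-0.5754)/1.8800 = -2.3260

-2.326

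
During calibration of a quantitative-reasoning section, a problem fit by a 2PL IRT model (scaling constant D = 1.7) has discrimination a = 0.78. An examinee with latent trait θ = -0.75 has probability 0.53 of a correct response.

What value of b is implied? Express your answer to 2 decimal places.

-0.84

P(θ) = 1 / (1 + exp(−D·a(θ − b)))
logit(0.53) = ln(0.53/0.47) = 0.1201
b = θ − logit/(1.7·a) = -0.75 − 0.1201/1.3260 = -0.8406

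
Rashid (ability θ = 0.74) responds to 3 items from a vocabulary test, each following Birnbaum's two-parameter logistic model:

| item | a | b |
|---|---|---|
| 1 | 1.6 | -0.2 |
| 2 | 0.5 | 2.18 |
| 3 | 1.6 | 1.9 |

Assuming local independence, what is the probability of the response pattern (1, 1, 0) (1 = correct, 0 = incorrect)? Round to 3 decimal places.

P(θ) = 1 / (1 + exp(−a(θ − b)))
P_1 = 1/(1+e^{-1.5040}) = 0.8182
P_2 = 1/(1+e^{0.7200}) = 0.3274
P_3 = 1/(1+e^{1.8560}) = 0.1352
L = P_1 × P_2 × (1−P_3) = 0.8182 × 0.3274 × 0.8648 = 0.23166

0.232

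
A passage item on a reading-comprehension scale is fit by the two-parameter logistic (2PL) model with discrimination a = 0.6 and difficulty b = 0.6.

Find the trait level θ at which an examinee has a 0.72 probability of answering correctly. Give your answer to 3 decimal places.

P(θ) = 1 / (1 + exp(−a(θ − b)))
logit = ln(0.7200/0.2800) = 0.9445
θ = b + logit/(a) = 0.6 + 0.9445/0.6000 = 2.1741

2.174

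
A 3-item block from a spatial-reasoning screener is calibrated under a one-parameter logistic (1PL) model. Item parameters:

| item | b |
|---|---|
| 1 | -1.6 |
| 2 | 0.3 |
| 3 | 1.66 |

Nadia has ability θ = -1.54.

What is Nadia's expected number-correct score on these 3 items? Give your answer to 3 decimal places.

0.691

P(θ) = 1 / (1 + exp(−(θ − b)))
P_1 = 1/(1+e^{-0.0600}) = 0.5150
P_2 = 1/(1+e^{1.8400}) = 0.1371
P_3 = 1/(1+e^{3.2000}) = 0.0392
E[score] = 0.5150 + 0.1371 + 0.0392 = 0.6912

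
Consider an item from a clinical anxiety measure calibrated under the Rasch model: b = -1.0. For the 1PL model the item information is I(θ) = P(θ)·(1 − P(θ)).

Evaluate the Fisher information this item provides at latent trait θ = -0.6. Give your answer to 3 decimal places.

0.240

P = 1/(1+e^{-0.4000}) = 0.5987
P(1−P) = 0.5987 × 0.4013 = 0.2403
I = P(1−P) = 0.24026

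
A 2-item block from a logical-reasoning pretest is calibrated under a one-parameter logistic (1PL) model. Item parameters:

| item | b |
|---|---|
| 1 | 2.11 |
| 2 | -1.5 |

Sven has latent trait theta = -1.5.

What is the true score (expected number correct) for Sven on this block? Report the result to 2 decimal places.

P(theta) = 1 / (1 + exp(−(theta − b)))
P_1 = 1/(1+e^{3.6100}) = 0.0263
P_2 = 1/(1+e^{0.0000}) = 0.5000
E[score] = 0.0263 + 0.5000 = 0.5263

0.53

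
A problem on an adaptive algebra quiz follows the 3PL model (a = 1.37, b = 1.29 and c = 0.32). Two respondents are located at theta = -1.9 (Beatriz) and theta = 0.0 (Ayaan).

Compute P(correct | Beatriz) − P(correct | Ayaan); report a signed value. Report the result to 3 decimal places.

-0.091

P(theta) = c + (1 − c) · 1 / (1 + exp(−a(theta − b)))
P(Beatriz) = 0.3285  [exponent -4.3703]
P(Ayaan) = 0.4192  [exponent -1.7673]
Difference = 0.3285 − 0.4192 = -0.0907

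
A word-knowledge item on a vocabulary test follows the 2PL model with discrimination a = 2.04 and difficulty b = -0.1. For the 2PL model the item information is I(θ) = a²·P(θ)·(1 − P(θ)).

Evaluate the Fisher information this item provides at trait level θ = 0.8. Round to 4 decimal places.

P = 1/(1+e^{-1.8360}) = 0.8625
P(1−P) = 0.8625 × 0.1375 = 0.1186
I = a² × P(1−P) = 2.04² × 0.1186 = 0.49362

0.4936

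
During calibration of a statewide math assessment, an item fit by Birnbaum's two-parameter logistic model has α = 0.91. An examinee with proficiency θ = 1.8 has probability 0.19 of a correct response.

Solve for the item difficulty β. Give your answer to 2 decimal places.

P(θ) = 1 / (1 + exp(−α(θ − β)))
logit(0.19) = ln(0.19/0.81) = -1.4500
β = θ − logit/(α) = 1.8 − (-1.4500)/0.9100 = 3.3934

3.39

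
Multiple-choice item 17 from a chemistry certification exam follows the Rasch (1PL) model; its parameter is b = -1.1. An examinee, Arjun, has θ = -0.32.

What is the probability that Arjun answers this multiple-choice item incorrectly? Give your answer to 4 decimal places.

0.3143

P(θ) = 1 / (1 + exp(−(θ − b)))
Exponent: (-0.32 − (-1.1)) = 0.7800
1/(1 + e^{-0.7800}) = 0.6857
P = 0.6857
P(incorrect) = 1 − 0.6857 = 0.3143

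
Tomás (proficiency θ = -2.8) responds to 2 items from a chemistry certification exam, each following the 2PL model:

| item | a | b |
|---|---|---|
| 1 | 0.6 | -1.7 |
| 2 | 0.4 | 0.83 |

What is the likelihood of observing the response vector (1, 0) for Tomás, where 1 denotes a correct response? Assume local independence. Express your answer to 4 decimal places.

P(θ) = 1 / (1 + exp(−a(θ − b)))
P_1 = 1/(1+e^{0.6600}) = 0.3407
P_2 = 1/(1+e^{1.4520}) = 0.1897
L = P_1 × (1−P_2) = 0.3407 × 0.8103 = 0.27610

0.2761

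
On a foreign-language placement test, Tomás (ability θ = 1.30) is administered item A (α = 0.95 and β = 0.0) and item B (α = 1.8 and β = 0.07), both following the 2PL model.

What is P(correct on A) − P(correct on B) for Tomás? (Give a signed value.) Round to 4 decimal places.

P(θ) = 1 / (1 + exp(−α(θ − β)))
P_A = 0.7747
P_B = 0.9015
P_A − P_B = -0.1268

-0.1268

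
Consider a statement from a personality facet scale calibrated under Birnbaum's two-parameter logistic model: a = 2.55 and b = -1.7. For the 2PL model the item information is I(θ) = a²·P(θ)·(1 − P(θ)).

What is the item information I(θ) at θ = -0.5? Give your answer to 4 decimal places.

P = 1/(1+e^{-3.0600}) = 0.9552
P(1−P) = 0.9552 × 0.0448 = 0.0428
I = a² × P(1−P) = 2.55² × 0.0428 = 0.27819

0.2782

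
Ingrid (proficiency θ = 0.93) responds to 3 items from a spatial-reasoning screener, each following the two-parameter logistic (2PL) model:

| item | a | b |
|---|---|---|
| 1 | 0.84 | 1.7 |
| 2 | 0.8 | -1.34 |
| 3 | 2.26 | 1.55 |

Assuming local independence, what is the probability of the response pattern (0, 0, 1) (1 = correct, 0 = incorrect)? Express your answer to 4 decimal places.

P(θ) = 1 / (1 + exp(−a(θ − b)))
P_1 = 1/(1+e^{0.6468}) = 0.3437
P_2 = 1/(1+e^{-1.8160}) = 0.8601
P_3 = 1/(1+e^{1.4012}) = 0.1976
L = (1−P_1) × (1−P_2) × P_3 = 0.6563 × 0.1399 × 0.1976 = 0.01815

0.0181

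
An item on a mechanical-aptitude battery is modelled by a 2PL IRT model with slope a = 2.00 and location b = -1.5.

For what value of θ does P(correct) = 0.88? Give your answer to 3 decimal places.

-0.504

P(θ) = 1 / (1 + exp(−a(θ − b)))
logit = ln(0.8800/0.1200) = 1.9924
θ = b + logit/(a) = -1.5 + 1.9924/2.0000 = -0.5038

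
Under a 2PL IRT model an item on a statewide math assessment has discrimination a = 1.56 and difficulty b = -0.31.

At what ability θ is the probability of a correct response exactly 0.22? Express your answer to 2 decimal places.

-1.12

P(θ) = 1 / (1 + exp(−a(θ − b)))
logit = ln(0.2200/0.7800) = -1.2657
θ = b + logit/(a) = -0.31 + (-1.2657)/1.5600 = -1.1213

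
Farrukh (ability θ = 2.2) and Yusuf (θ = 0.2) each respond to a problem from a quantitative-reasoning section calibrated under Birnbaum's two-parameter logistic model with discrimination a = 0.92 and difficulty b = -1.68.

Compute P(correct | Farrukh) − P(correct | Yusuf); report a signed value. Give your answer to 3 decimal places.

0.123

P(θ) = 1 / (1 + exp(−a(θ − b)))
P(Farrukh) = 0.9726  [exponent 3.5696]
P(Yusuf) = 0.8494  [exponent 1.7296]
Difference = 0.9726 − 0.8494 = 0.1232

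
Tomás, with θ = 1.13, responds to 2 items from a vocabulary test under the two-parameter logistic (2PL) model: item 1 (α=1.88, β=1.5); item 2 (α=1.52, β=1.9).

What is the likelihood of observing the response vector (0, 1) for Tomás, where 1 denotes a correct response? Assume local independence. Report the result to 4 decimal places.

P(θ) = 1 / (1 + exp(−α(θ − β)))
P_1 = 1/(1+e^{0.6956}) = 0.3328
P_2 = 1/(1+e^{1.1704}) = 0.2368
L = (1−P_1) × P_2 = 0.6672 × 0.2368 = 0.15798

0.1580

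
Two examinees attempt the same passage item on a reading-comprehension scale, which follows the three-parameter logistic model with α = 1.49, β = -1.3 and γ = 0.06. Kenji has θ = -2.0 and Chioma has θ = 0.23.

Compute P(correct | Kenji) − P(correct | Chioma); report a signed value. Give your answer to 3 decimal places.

-0.608

P(θ) = γ + (1 − γ) · 1 / (1 + exp(−α(θ − β)))
P(Kenji) = 0.3049  [exponent -1.0430]
P(Chioma) = 0.9128  [exponent 2.2797]
Difference = 0.3049 − 0.9128 = -0.6078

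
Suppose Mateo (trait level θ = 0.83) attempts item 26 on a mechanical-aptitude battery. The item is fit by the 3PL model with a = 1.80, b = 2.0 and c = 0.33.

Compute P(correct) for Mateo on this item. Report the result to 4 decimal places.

0.4027

P(θ) = c + (1 − c) · 1 / (1 + exp(−a(θ − b)))
Exponent: 1.80 × (0.83 − 2.0) = -2.1060
1/(1 + e^{2.1060}) = 0.1085
P = 0.33 + 0.67 × 0.1085 = 0.4027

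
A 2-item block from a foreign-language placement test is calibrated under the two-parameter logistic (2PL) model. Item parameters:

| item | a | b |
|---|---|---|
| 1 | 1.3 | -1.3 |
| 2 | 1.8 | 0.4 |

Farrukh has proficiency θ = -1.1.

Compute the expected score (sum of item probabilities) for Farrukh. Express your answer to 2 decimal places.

P(θ) = 1 / (1 + exp(−a(θ − b)))
P_1 = 1/(1+e^{-0.2600}) = 0.5646
P_2 = 1/(1+e^{2.7000}) = 0.0630
E[score] = 0.5646 + 0.0630 = 0.6276

0.63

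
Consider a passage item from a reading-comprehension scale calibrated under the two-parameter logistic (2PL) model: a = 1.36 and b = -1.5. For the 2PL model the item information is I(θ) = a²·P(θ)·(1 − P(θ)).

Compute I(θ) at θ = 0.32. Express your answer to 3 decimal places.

P = 1/(1+e^{-2.4752}) = 0.9224
P(1−P) = 0.9224 × 0.0776 = 0.0716
I = a² × P(1−P) = 1.36² × 0.0716 = 0.13241

0.132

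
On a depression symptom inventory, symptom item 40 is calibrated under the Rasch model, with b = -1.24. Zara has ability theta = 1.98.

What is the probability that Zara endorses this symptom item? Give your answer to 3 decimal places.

0.962

P(theta) = 1 / (1 + exp(−(theta − b)))
Exponent: (1.98 − (-1.24)) = 3.2200
1/(1 + e^{-3.2200}) = 0.9616
P = 0.9616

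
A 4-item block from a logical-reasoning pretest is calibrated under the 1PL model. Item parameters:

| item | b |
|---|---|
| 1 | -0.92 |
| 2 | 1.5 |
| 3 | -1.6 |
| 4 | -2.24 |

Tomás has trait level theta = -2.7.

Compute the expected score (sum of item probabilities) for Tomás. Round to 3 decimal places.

P(theta) = 1 / (1 + exp(−(theta − b)))
P_1 = 1/(1+e^{1.7800}) = 0.1443
P_2 = 1/(1+e^{4.2000}) = 0.0148
P_3 = 1/(1+e^{1.1000}) = 0.2497
P_4 = 1/(1+e^{0.4600}) = 0.3870
E[score] = 0.1443 + 0.0148 + 0.2497 + 0.3870 = 0.7958

0.796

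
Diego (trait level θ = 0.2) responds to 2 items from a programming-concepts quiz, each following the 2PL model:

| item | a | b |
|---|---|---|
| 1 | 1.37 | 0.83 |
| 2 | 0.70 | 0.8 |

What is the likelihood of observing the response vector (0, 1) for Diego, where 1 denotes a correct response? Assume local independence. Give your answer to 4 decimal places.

P(θ) = 1 / (1 + exp(−a(θ − b)))
P_1 = 1/(1+e^{0.8631}) = 0.2967
P_2 = 1/(1+e^{0.4200}) = 0.3965
L = (1−P_1) × P_2 = 0.7033 × 0.3965 = 0.27887

0.2789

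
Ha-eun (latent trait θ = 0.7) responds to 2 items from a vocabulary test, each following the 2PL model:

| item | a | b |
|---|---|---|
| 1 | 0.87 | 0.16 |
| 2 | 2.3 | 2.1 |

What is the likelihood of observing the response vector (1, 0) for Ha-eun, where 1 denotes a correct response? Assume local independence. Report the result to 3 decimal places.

P(θ) = 1 / (1 + exp(−a(θ − b)))
P_1 = 1/(1+e^{-0.4698}) = 0.6153
P_2 = 1/(1+e^{3.2200}) = 0.0384
L = P_1 × (1−P_2) = 0.6153 × 0.9616 = 0.59170

0.592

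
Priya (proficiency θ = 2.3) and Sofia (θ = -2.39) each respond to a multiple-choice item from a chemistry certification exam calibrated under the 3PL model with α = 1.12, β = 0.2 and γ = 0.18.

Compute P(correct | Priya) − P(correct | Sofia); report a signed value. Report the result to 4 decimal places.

0.7060

P(θ) = γ + (1 − γ) · 1 / (1 + exp(−α(θ − β)))
P(Priya) = 0.9287  [exponent 2.3520]
P(Sofia) = 0.2227  [exponent -2.9008]
Difference = 0.9287 − 0.2227 = 0.7060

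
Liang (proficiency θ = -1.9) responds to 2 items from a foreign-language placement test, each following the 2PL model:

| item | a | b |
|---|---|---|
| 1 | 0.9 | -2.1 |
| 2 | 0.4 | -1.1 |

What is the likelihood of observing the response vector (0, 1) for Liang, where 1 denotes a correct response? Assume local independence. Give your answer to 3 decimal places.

P(θ) = 1 / (1 + exp(−a(θ − b)))
P_1 = 1/(1+e^{-0.1800}) = 0.5449
P_2 = 1/(1+e^{0.3200}) = 0.4207
L = (1−P_1) × P_2 = 0.4551 × 0.4207 = 0.19146

0.191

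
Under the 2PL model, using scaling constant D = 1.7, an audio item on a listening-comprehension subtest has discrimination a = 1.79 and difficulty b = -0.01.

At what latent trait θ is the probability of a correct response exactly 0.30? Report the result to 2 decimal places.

P(θ) = 1 / (1 + exp(−D·a(θ − b)))
logit = ln(0.3000/0.7000) = -0.8473
θ = b + logit/(1.7·a) = -0.01 + (-0.8473)/3.0430 = -0.2884

-0.29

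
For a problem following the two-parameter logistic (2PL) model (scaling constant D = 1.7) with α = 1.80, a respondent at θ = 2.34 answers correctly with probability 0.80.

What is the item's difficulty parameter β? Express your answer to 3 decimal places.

1.887

P(θ) = 1 / (1 + exp(−D·α(θ − β)))
logit(0.80) = ln(0.80/0.20) = 1.3863
β = θ − logit/(1.7·α) = 2.34 − 1.3863/3.0600 = 1.8870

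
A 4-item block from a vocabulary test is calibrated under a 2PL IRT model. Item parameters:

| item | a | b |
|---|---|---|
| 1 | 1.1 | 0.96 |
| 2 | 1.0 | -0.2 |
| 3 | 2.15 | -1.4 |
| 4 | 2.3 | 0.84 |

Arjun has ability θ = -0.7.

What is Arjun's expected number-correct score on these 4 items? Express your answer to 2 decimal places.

P(θ) = 1 / (1 + exp(−a(θ − b)))
P_1 = 1/(1+e^{1.8260}) = 0.1387
P_2 = 1/(1+e^{0.5000}) = 0.3775
P_3 = 1/(1+e^{-1.5050}) = 0.8183
P_4 = 1/(1+e^{3.5420}) = 0.0281
E[score] = 0.1387 + 0.3775 + 0.8183 + 0.0281 = 1.3627

1.36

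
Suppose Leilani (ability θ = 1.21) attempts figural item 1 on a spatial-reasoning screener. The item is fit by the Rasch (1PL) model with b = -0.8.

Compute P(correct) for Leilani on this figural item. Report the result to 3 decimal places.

0.882

P(θ) = 1 / (1 + exp(−(θ − b)))
Exponent: (1.21 − (-0.8)) = 2.0100
1/(1 + e^{-2.0100}) = 0.8818
P = 0.8818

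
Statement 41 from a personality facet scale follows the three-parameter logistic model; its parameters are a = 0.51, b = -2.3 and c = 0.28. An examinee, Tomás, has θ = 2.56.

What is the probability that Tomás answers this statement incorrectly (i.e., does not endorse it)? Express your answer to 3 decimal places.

P(θ) = c + (1 − c) · 1 / (1 + exp(−a(θ − b)))
Exponent: 0.51 × (2.56 − (-2.3)) = 2.4786
1/(1 + e^{-2.4786}) = 0.9226
P = 0.28 + 0.72 × 0.9226 = 0.9443
P(incorrect) = 1 − 0.9443 = 0.0557

0.056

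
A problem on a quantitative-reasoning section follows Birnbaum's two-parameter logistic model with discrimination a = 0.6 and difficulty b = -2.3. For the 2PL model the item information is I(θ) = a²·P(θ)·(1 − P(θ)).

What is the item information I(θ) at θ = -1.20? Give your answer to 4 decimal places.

P = 1/(1+e^{-0.6600}) = 0.6593
P(1−P) = 0.6593 × 0.3407 = 0.2246
I = a² × P(1−P) = 0.6² × 0.2246 = 0.08087

0.0809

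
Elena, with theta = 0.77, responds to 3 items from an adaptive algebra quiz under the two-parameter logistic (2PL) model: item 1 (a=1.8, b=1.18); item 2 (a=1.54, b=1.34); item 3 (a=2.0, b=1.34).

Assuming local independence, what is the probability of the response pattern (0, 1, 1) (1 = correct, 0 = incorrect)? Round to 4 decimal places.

0.0481

P(theta) = 1 / (1 + exp(−a(theta − b)))
P_1 = 1/(1+e^{0.7380}) = 0.3234
P_2 = 1/(1+e^{0.8778}) = 0.2936
P_3 = 1/(1+e^{1.1400}) = 0.2423
L = (1−P_1) × P_2 × P_3 = 0.6766 × 0.2936 × 0.2423 = 0.04814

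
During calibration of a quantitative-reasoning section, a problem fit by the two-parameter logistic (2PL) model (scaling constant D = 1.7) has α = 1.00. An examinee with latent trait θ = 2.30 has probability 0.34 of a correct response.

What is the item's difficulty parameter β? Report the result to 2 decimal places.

P(θ) = 1 / (1 + exp(−D·α(θ − β)))
logit(0.34) = ln(0.34/0.66) = -0.6633
β = θ − logit/(1.7·α) = 2.30 − (-0.6633)/1.7000 = 2.6902

2.69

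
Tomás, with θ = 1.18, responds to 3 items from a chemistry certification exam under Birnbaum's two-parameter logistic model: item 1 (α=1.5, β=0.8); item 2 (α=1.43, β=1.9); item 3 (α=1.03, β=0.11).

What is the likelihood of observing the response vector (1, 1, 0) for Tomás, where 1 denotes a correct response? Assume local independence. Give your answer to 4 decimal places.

P(θ) = 1 / (1 + exp(−α(θ − β)))
P_1 = 1/(1+e^{-0.5700}) = 0.6388
P_2 = 1/(1+e^{1.0296}) = 0.2632
P_3 = 1/(1+e^{-1.1021}) = 0.7507
L = P_1 × P_2 × (1−P_3) = 0.6388 × 0.2632 × 0.2493 = 0.04191

0.0419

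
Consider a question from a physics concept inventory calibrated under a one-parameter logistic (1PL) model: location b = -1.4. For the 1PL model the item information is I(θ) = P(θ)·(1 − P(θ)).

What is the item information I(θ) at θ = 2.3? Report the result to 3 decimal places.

0.024

P = 1/(1+e^{-3.7000}) = 0.9759
P(1−P) = 0.9759 × 0.0241 = 0.0235
I = P(1−P) = 0.02354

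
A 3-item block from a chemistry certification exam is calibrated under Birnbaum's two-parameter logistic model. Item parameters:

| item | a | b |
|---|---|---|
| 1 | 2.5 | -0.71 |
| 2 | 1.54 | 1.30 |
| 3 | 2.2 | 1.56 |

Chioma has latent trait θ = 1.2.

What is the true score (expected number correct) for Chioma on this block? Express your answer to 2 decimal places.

1.76

P(θ) = 1 / (1 + exp(−a(θ − b)))
P_1 = 1/(1+e^{-4.7750}) = 0.9916
P_2 = 1/(1+e^{0.1540}) = 0.4616
P_3 = 1/(1+e^{0.7920}) = 0.3117
E[score] = 0.9916 + 0.4616 + 0.3117 = 1.7649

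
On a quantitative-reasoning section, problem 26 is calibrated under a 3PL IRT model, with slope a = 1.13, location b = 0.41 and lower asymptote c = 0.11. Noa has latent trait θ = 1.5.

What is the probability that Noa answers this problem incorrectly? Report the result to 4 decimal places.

0.2010

P(θ) = c + (1 − c) · 1 / (1 + exp(−a(θ − b)))
Exponent: 1.13 × (1.5 − 0.41) = 1.2317
1/(1 + e^{-1.2317}) = 0.7741
P = 0.11 + 0.89 × 0.7741 = 0.7990
P(incorrect) = 1 − 0.7990 = 0.2010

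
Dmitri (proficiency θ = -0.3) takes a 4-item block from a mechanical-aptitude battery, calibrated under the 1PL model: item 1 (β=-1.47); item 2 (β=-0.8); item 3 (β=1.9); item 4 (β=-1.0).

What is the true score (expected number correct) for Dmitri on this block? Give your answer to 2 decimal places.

P(θ) = 1 / (1 + exp(−(θ − β)))
P_1 = 1/(1+e^{-1.1700}) = 0.7631
P_2 = 1/(1+e^{-0.5000}) = 0.6225
P_3 = 1/(1+e^{2.2000}) = 0.0998
P_4 = 1/(1+e^{-0.7000}) = 0.6682
E[score] = 0.7631 + 0.6225 + 0.0998 + 0.6682 = 2.1535

2.15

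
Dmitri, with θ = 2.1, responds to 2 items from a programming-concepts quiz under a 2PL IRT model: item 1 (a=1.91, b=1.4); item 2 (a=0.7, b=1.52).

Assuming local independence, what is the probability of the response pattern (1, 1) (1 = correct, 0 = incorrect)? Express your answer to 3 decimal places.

P(θ) = 1 / (1 + exp(−a(θ − b)))
P_1 = 1/(1+e^{-1.3370}) = 0.7920
P_2 = 1/(1+e^{-0.4060}) = 0.6001
L = P_1 × P_2 = 0.7920 × 0.6001 = 0.47530

0.475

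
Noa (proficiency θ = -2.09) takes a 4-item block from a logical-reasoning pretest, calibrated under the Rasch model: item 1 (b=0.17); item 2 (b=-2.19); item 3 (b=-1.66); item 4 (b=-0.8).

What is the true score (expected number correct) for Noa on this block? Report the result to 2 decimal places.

P(θ) = 1 / (1 + exp(−(θ − b)))
P_1 = 1/(1+e^{2.2600}) = 0.0945
P_2 = 1/(1+e^{-0.1000}) = 0.5250
P_3 = 1/(1+e^{0.4300}) = 0.3941
P_4 = 1/(1+e^{1.2900}) = 0.2159
E[score] = 0.0945 + 0.5250 + 0.3941 + 0.2159 = 1.2294

1.23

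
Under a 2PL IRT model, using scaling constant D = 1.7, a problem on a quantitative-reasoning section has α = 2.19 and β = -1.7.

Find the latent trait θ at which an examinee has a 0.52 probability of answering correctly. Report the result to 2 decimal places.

-1.68

P(θ) = 1 / (1 + exp(−D·α(θ − β)))
logit = ln(0.5200/0.4800) = 0.0800
θ = β + logit/(1.7·α) = -1.7 + 0.0800/3.7230 = -1.6785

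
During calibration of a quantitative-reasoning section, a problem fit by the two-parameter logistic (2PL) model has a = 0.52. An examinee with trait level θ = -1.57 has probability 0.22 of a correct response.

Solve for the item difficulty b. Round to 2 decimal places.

0.86

P(θ) = 1 / (1 + exp(−a(θ − b)))
logit(0.22) = ln(0.22/0.78) = -1.2657
b = θ − logit/(a) = -1.57 − (-1.2657)/0.5200 = 0.8640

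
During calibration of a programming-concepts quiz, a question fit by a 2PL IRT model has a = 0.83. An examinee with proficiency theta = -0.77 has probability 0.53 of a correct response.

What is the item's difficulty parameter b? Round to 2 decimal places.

-0.91

P(theta) = 1 / (1 + exp(−a(theta − b)))
logit(0.53) = ln(0.53/0.47) = 0.1201
b = theta − logit/(a) = -0.77 − 0.1201/0.8300 = -0.9148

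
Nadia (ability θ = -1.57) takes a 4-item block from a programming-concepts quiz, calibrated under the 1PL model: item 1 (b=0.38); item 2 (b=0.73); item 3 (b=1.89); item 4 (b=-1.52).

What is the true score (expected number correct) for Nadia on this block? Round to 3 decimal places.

0.734

P(θ) = 1 / (1 + exp(−(θ − b)))
P_1 = 1/(1+e^{1.9500}) = 0.1246
P_2 = 1/(1+e^{2.3000}) = 0.0911
P_3 = 1/(1+e^{3.4600}) = 0.0305
P_4 = 1/(1+e^{0.0500}) = 0.4875
E[score] = 0.1246 + 0.0911 + 0.0305 + 0.4875 = 0.7337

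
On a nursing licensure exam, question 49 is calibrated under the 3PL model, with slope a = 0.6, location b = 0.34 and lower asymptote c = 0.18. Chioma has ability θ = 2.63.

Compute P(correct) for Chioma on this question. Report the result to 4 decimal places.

0.8344

P(θ) = c + (1 − c) · 1 / (1 + exp(−a(θ − b)))
Exponent: 0.6 × (2.63 − 0.34) = 1.3740
1/(1 + e^{-1.3740}) = 0.7980
P = 0.18 + 0.82 × 0.7980 = 0.8344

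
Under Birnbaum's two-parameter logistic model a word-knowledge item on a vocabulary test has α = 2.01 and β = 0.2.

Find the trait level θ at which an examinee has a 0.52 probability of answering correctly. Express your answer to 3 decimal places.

0.240

P(θ) = 1 / (1 + exp(−α(θ − β)))
logit = ln(0.5200/0.4800) = 0.0800
θ = β + logit/(α) = 0.2 + 0.0800/2.0100 = 0.2398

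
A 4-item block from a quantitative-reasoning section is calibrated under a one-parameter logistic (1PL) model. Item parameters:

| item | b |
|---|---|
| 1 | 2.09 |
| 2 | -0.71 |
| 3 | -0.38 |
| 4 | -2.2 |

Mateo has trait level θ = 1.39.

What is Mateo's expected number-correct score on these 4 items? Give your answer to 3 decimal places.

3.050

P(θ) = 1 / (1 + exp(−(θ − b)))
P_1 = 1/(1+e^{0.7000}) = 0.3318
P_2 = 1/(1+e^{-2.1000}) = 0.8909
P_3 = 1/(1+e^{-1.7700}) = 0.8545
P_4 = 1/(1+e^{-3.5900}) = 0.9731
E[score] = 0.3318 + 0.8909 + 0.8545 + 0.9731 = 3.0503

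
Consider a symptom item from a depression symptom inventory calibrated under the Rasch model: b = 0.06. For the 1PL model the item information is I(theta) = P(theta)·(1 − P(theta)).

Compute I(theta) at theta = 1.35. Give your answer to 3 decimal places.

P = 1/(1+e^{-1.2900}) = 0.7841
P(1−P) = 0.7841 × 0.2159 = 0.1693
I = P(1−P) = 0.16926

0.169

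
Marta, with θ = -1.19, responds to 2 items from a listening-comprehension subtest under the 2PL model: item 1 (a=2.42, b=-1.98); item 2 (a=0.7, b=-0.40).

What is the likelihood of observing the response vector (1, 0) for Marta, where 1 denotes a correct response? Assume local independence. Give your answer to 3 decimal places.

P(θ) = 1 / (1 + exp(−a(θ − b)))
P_1 = 1/(1+e^{-1.9118}) = 0.8712
P_2 = 1/(1+e^{0.5530}) = 0.3652
L = P_1 × (1−P_2) = 0.8712 × 0.6348 = 0.55308

0.553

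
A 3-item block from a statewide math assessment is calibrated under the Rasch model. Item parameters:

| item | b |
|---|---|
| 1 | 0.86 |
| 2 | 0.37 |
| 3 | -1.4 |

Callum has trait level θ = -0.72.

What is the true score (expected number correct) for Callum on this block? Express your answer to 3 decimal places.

1.086

P(θ) = 1 / (1 + exp(−(θ − b)))
P_1 = 1/(1+e^{1.5800}) = 0.1708
P_2 = 1/(1+e^{1.0900}) = 0.2516
P_3 = 1/(1+e^{-0.6800}) = 0.6637
E[score] = 0.1708 + 0.2516 + 0.6637 = 1.0862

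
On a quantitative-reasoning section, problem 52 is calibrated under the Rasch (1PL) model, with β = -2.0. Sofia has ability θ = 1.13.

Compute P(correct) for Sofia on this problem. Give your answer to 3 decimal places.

P(θ) = 1 / (1 + exp(−(θ − β)))
Exponent: (1.13 − (-2.0)) = 3.1300
1/(1 + e^{-3.1300}) = 0.9581
P = 0.9581

0.958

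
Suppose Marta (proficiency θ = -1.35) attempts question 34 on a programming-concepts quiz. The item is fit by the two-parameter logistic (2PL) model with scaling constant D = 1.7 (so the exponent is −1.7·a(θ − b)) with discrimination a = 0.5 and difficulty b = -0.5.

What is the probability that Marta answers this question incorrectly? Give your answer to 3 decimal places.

P(θ) = 1 / (1 + exp(−D·a(θ − b)))
Exponent: 1.7 × 0.5 × (-1.35 − (-0.5)) = -0.7225
1/(1 + e^{0.7225}) = 0.3268
P = 0.3268
P(incorrect) = 1 − 0.3268 = 0.6732

0.673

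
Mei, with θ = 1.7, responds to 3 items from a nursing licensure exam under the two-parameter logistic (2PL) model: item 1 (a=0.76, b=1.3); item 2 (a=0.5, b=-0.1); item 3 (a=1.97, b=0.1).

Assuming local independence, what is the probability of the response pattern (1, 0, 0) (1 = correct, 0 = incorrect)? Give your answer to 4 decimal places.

P(θ) = 1 / (1 + exp(−a(θ − b)))
P_1 = 1/(1+e^{-0.3040}) = 0.5754
P_2 = 1/(1+e^{-0.9000}) = 0.7109
P_3 = 1/(1+e^{-3.1520}) = 0.9590
L = P_1 × (1−P_2) × (1−P_3) = 0.5754 × 0.2891 × 0.0410 = 0.00682

0.0068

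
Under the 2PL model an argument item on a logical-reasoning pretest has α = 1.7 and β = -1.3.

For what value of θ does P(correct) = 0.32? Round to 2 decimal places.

-1.74

P(θ) = 1 / (1 + exp(−α(θ − β)))
logit = ln(0.3200/0.6800) = -0.7538
θ = β + logit/(α) = -1.3 + (-0.7538)/1.7000 = -1.7434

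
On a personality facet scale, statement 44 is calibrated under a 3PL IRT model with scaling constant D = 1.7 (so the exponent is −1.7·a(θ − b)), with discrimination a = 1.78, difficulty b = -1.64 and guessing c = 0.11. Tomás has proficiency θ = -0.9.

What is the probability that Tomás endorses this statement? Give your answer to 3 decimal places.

0.914

P(θ) = c + (1 − c) · 1 / (1 + exp(−D·a(θ − b)))
Exponent: 1.7 × 1.78 × (-0.9 − (-1.64)) = 2.2392
1/(1 + e^{-2.2392}) = 0.9037
P = 0.11 + 0.89 × 0.9037 = 0.9143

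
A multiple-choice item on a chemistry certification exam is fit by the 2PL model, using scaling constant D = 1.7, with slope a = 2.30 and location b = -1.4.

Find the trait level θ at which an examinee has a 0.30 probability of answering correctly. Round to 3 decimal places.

-1.617

P(θ) = 1 / (1 + exp(−D·a(θ − b)))
logit = ln(0.3000/0.7000) = -0.8473
θ = b + logit/(1.7·a) = -1.4 + (-0.8473)/3.9100 = -1.6167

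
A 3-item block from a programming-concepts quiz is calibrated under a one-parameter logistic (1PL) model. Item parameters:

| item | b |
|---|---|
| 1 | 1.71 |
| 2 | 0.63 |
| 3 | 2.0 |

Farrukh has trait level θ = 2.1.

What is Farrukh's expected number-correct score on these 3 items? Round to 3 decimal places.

P(θ) = 1 / (1 + exp(−(θ − b)))
P_1 = 1/(1+e^{-0.3900}) = 0.5963
P_2 = 1/(1+e^{-1.4700}) = 0.8131
P_3 = 1/(1+e^{-0.1000}) = 0.5250
E[score] = 0.5963 + 0.8131 + 0.5250 = 1.9343

1.934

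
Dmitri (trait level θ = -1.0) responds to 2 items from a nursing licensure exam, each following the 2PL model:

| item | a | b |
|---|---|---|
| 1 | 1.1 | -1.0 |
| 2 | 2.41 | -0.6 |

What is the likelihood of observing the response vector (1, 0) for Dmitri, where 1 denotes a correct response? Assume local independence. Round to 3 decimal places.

P(θ) = 1 / (1 + exp(−a(θ − b)))
P_1 = 1/(1+e^{0.0000}) = 0.5000
P_2 = 1/(1+e^{0.9640}) = 0.2761
L = P_1 × (1−P_2) = 0.5000 × 0.7239 = 0.36196

0.362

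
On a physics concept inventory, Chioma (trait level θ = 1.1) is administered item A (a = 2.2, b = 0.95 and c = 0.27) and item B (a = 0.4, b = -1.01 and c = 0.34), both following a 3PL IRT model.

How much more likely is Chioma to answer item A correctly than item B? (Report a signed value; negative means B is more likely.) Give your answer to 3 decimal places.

-0.107

P(θ) = c + (1 − c) · 1 / (1 + exp(−a(θ − b)))
P_A = 0.6947
P_B = 0.8015
P_A − P_B = -0.1069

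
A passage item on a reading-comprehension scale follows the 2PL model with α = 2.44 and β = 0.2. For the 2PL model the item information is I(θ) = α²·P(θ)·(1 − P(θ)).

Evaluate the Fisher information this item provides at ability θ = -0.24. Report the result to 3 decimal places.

1.130

P = 1/(1+e^{1.0736}) = 0.2547
P(1−P) = 0.2547 × 0.7453 = 0.1898
I = α² × P(1−P) = 2.44² × 0.1898 = 1.13022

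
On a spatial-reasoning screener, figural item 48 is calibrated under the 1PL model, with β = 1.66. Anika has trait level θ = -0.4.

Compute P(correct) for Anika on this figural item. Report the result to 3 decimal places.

0.113

P(θ) = 1 / (1 + exp(−(θ − β)))
Exponent: (-0.4 − 1.66) = -2.0600
1/(1 + e^{2.0600}) = 0.1130
P = 0.1130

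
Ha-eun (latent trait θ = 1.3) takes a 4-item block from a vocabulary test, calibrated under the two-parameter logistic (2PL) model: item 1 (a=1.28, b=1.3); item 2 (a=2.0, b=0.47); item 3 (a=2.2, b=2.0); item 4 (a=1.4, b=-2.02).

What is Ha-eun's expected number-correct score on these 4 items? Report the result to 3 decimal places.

2.507

P(θ) = 1 / (1 + exp(−a(θ − b)))
P_1 = 1/(1+e^{0.0000}) = 0.5000
P_2 = 1/(1+e^{-1.6600}) = 0.8402
P_3 = 1/(1+e^{1.5400}) = 0.1765
P_4 = 1/(1+e^{-4.6480}) = 0.9905
E[score] = 0.5000 + 0.8402 + 0.1765 + 0.9905 = 2.5073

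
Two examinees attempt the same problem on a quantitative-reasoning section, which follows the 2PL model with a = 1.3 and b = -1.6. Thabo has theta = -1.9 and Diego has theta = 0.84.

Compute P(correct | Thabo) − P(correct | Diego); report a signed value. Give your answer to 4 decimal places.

P(theta) = 1 / (1 + exp(−a(theta − b)))
P(Thabo) = 0.4037  [exponent -0.3900]
P(Diego) = 0.9598  [exponent 3.1720]
Difference = 0.4037 − 0.9598 = -0.5560

-0.5560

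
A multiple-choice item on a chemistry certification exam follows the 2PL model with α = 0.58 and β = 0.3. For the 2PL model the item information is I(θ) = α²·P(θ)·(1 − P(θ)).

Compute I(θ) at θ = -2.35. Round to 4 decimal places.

0.0490

P = 1/(1+e^{1.5370}) = 0.1770
P(1−P) = 0.1770 × 0.8230 = 0.1457
I = α² × P(1−P) = 0.58² × 0.1457 = 0.04900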